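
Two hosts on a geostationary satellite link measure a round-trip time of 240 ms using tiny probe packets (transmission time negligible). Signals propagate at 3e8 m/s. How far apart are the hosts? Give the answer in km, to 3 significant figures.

One-way propagation = RTT/2 = 120 ms.
d = s × t = 300000000 × 0.12 = 36000 km.

36000 km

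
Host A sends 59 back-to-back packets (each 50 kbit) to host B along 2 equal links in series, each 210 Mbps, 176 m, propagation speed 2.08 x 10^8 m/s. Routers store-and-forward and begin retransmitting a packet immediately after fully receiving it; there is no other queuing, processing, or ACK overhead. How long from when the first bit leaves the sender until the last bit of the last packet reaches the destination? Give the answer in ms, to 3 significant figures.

Per-hop transmission t_tx = L/R = 50000/210000000 = 0.238095 ms.
Per-hop propagation t_prop = 176/208000000 = 0.000846154 ms.
Pipeline fill: first packet needs 2·t_tx to clear all hops; remaining 58 packets each add one t_tx.
Total = (2+59-1)·t_tx + 2·t_prop = 60·0.238095 + 2·0.000846154 = 14.3 ms.

14.3 ms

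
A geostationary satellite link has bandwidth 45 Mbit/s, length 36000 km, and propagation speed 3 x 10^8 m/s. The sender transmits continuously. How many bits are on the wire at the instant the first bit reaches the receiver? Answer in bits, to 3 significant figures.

5400000 bits

Propagation delay = 36000000 / 300000000 = 0.12 s.
BDP = R × t_prop = 45000000 × 0.12 = 5400000 bits.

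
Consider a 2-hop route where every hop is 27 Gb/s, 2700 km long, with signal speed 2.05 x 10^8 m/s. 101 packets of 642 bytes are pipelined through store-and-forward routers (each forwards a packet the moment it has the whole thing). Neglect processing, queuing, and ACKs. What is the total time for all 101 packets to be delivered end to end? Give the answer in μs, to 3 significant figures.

Per-hop transmission t_tx = L/R = 5136/27000000000 = 0.190222 μs.
Per-hop propagation t_prop = 2700000/2.05e+08 = 13170.7 μs.
Pipeline fill: first packet needs 2·t_tx to clear all hops; remaining 100 packets each add one t_tx.
Total = (2+101-1)·t_tx + 2·t_prop = 102·0.190222 + 2·13170.7 = 26400 μs.

26400 μs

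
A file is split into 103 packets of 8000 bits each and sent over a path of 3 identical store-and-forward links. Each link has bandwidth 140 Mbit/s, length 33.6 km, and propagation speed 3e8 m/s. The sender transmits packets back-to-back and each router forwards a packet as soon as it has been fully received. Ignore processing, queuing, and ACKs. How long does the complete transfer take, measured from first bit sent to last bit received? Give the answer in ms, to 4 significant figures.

Per-hop transmission t_tx = L/R = 8000/140000000 = 0.0571429 ms.
Per-hop propagation t_prop = 33600/300000000 = 0.112 ms.
Pipeline fill: first packet needs 3·t_tx to clear all hops; remaining 102 packets each add one t_tx.
Total = (3+103-1)·t_tx + 3·t_prop = 105·0.0571429 + 3·0.112 = 6.336 ms.

6.336 ms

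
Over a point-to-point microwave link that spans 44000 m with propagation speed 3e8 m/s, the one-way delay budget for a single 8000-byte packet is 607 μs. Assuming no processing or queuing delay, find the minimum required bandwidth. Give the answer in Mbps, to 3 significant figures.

139 Mbps

L = 64000 bits.
Propagation delay = 44000 / 300000000 = 146.667 μs.
Transmission budget = 607 − 146.667 = 460.333 μs.
R ≥ L / t_tx = 64000 bits / 0.000460333 s = 139 Mbps.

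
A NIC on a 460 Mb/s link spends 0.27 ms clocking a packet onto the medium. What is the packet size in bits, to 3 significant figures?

124000 bits

L = R × t_tx = 460000000 b/s × 0.00027 s = 124200 bits.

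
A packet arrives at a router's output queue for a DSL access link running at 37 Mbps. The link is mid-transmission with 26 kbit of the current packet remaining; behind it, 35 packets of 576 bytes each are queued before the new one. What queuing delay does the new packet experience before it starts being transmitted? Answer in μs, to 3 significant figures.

5060 μs

Each queued packet: L/R = 4608/37000000 = 124.541 μs.
35 queued → 4358.92 μs.
Plus remaining 26000 bits of current packet: 702.703 μs.
Queuing delay = 5060 μs.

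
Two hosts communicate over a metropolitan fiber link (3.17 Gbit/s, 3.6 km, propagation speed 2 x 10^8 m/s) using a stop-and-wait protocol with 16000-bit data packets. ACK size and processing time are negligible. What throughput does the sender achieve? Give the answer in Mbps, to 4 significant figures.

t_tx = L/R = 16000/3170000000 = 5.04732e-06 s.
t_prop = 3600/200000000 = 1.8e-05 s; RTT = 3.6e-05 s.
Cycle = t_tx + RTT = 4.10473e-05 s.
Throughput = L / cycle = 16000 / 4.10473e-05 = 389.8 Mbps.

389.8 Mbps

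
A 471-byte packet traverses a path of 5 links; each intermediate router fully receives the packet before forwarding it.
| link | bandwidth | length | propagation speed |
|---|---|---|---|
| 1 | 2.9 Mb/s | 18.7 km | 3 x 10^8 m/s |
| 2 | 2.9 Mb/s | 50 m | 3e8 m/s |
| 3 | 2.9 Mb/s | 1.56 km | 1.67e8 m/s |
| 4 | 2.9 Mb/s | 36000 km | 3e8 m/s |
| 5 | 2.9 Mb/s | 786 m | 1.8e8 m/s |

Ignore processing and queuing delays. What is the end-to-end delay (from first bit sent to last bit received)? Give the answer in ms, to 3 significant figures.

127 ms

L = 471 × 8 = 3768 bits.
Transmission delay per hop = L/R = 3768/2900000 = 1.29931 ms; 5 hops → 6.49655 ms.
Propagation delays (d/s per hop): 0.0623333, 0.000166667, 0.00934132, 120, 0.00436667 ms; sum = 120.076 ms.
End-to-end = 127 ms.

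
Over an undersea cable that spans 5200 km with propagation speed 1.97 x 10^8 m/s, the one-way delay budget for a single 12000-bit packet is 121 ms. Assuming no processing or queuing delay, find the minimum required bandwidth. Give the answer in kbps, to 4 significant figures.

126.8 kbps

Propagation delay = 5200000 / 197000000 = 26.3959 ms.
Transmission budget = 121 − 26.3959 = 94.6041 ms.
R ≥ L / t_tx = 12000 bits / 0.0946041 s = 126.8 kbps.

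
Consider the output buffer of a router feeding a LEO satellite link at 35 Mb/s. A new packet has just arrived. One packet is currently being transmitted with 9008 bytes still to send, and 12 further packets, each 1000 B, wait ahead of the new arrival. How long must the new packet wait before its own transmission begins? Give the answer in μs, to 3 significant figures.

4800 μs

Each queued packet: L/R = 8000/35000000 = 228.571 μs.
12 queued → 2742.86 μs.
Plus remaining 72064 bits of current packet: 2058.97 μs.
Queuing delay = 4800 μs.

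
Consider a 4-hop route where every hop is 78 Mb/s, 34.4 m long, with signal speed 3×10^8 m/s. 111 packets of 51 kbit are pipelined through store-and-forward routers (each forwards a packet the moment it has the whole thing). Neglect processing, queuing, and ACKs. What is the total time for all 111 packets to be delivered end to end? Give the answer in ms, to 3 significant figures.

Per-hop transmission t_tx = L/R = 51000/78000000 = 0.653846 ms.
Per-hop propagation t_prop = 34.4/300000000 = 0.000114667 ms.
Pipeline fill: first packet needs 4·t_tx to clear all hops; remaining 110 packets each add one t_tx.
Total = (4+111-1)·t_tx + 4·t_prop = 114·0.653846 + 4·0.000114667 = 74.5 ms.

74.5 ms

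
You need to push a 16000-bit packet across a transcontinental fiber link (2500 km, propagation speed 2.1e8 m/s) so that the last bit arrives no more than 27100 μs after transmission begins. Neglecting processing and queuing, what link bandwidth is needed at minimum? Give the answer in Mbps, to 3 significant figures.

1.05 Mbps

Propagation delay = 2500000 / 210000000 = 11904.8 μs.
Transmission budget = 27100 − 11904.8 = 15195.2 μs.
R ≥ L / t_tx = 16000 bits / 0.0151952 s = 1.05 Mbps.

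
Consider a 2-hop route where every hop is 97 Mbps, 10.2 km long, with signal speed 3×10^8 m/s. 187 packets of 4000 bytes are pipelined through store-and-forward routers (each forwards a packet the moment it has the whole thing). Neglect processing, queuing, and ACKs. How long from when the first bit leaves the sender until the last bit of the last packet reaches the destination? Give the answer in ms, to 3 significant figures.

62.1 ms

Per-hop transmission t_tx = L/R = 32000/97000000 = 0.329897 ms.
Per-hop propagation t_prop = 10200/300000000 = 0.034 ms.
Pipeline fill: first packet needs 2·t_tx to clear all hops; remaining 186 packets each add one t_tx.
Total = (2+187-1)·t_tx + 2·t_prop = 188·0.329897 + 2·0.034 = 62.1 ms.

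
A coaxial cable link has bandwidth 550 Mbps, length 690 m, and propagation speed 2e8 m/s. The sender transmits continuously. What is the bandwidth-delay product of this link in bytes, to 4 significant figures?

Propagation delay = 690 / 200000000 = 3.45e-06 s.
BDP = R × t_prop = 550000000 × 3.45e-06 = 1897.5 bits.
In bytes: 1897.5/8 = 237.2 bytes.

237.2 bytes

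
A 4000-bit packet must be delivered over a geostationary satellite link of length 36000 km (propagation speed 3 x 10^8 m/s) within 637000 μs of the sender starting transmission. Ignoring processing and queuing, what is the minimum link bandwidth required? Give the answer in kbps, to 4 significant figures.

7.737 kbps

Propagation delay = 36000000 / 300000000 = 120000 μs.
Transmission budget = 637000 − 120000 = 517000 μs.
R ≥ L / t_tx = 4000 bits / 0.517 s = 7.737 kbps.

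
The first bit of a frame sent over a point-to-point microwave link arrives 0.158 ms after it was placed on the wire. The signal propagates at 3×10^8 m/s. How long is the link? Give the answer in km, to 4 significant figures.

47.40 km

d = s × t_prop = 300000000 × 0.000158 = 47.40 km.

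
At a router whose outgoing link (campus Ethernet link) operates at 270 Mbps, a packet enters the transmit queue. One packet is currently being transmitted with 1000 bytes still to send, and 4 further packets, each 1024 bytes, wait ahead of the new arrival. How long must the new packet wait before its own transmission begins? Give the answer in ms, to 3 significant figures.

Each queued packet: L/R = 8192/270000000 = 0.0303407 ms.
4 queued → 0.121363 ms.
Plus remaining 8000 bits of current packet: 0.0296296 ms.
Queuing delay = 0.151 ms.

0.151 ms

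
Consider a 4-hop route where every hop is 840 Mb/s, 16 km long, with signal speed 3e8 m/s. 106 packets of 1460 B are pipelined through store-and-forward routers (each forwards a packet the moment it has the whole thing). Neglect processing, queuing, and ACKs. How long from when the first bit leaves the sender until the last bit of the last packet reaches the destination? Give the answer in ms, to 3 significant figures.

1.73 ms

Per-hop transmission t_tx = L/R = 11680/840000000 = 0.0139048 ms.
Per-hop propagation t_prop = 16000/300000000 = 0.0533333 ms.
Pipeline fill: first packet needs 4·t_tx to clear all hops; remaining 105 packets each add one t_tx.
Total = (4+106-1)·t_tx + 4·t_prop = 109·0.0139048 + 4·0.0533333 = 1.73 ms.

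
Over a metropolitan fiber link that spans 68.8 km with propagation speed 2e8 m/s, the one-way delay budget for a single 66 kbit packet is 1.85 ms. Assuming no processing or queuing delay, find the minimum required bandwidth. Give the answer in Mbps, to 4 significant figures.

Propagation delay = 68800 / 200000000 = 0.344 ms.
Transmission budget = 1.85 − 0.344 = 1.506 ms.
R ≥ L / t_tx = 66000 bits / 0.001506 s = 43.82 Mbps.

43.82 Mbps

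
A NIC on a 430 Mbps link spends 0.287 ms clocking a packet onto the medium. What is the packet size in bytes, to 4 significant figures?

L = R × t_tx = 430000000 b/s × 0.000287 s = 123410 bits.
In bytes: 123410 / 8 = 15430 bytes.

15430 bytes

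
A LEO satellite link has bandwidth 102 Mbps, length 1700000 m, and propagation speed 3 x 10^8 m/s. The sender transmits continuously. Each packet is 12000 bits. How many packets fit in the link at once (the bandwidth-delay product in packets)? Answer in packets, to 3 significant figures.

48.2 packets

Propagation delay = 1700000 / 300000000 = 0.00566667 s.
BDP = R × t_prop = 102000000 × 0.00566667 = 578000 bits.
In packets of 12000 bits: 48.2 packets.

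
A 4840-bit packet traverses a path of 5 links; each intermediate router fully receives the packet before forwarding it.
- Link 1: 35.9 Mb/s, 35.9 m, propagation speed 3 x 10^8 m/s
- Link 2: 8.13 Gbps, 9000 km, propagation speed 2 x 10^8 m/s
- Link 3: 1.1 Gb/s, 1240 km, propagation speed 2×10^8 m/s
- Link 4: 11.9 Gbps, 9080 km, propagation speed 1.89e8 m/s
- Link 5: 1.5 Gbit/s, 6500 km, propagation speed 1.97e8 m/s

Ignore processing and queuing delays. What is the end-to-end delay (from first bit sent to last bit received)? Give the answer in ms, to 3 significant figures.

132 ms

Transmission delays (L/R per hop): 0.134819, 0.000595326, 0.0044, 0.000406723, 0.00322667 ms; sum = 0.143448 ms.
Propagation delays (d/s per hop): 0.000119667, 45, 6.2, 48.0423, 32.9949 ms; sum = 132.237 ms.
End-to-end = 132 ms.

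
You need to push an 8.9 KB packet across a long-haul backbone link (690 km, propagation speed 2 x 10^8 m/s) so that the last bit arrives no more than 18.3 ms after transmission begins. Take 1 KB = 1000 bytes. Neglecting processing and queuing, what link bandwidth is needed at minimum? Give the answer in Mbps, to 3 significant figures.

L = 71200 bits.
Propagation delay = 690000 / 200000000 = 3.45 ms.
Transmission budget = 18.3 − 3.45 = 14.85 ms.
R ≥ L / t_tx = 71200 bits / 0.01485 s = 4.79 Mbps.

4.79 Mbps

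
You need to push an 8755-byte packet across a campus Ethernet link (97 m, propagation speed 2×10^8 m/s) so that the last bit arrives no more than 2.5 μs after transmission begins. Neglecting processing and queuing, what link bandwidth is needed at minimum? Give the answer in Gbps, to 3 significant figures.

34.8 Gbps

L = 70040 bits.
Propagation delay = 97 / 200000000 = 0.485 μs.
Transmission budget = 2.5 − 0.485 = 2.015 μs.
R ≥ L / t_tx = 70040 bits / 2.015e-06 s = 34.8 Gbps.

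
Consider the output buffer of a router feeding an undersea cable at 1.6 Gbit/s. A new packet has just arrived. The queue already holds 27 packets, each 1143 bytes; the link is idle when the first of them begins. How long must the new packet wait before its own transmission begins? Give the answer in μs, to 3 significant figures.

Each queued packet: L/R = 9144/1600000000 = 5.715 μs.
27 queued → 154.305 μs.
Queuing delay = 154 μs.

154 μs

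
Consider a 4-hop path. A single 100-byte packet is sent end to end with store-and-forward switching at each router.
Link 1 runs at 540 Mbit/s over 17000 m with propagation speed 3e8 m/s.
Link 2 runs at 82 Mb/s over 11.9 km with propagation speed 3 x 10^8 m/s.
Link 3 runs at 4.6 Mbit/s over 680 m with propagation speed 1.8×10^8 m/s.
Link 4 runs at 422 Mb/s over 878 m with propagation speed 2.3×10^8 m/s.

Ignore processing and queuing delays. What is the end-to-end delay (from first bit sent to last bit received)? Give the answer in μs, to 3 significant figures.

L = 100 × 8 = 800 bits.
Transmission delays (L/R per hop): 1.48148, 9.7561, 173.913, 1.89573 μs; sum = 187.046 μs.
Propagation delays (d/s per hop): 56.6667, 39.6667, 3.77778, 3.81739 μs; sum = 103.929 μs.
End-to-end = 291 μs.

291 μs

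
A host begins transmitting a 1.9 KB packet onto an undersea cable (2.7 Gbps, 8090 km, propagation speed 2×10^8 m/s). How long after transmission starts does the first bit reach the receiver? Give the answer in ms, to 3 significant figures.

First bit experiences only propagation delay: d/s = 8090000/200000000 = 40.5 ms.

40.5 ms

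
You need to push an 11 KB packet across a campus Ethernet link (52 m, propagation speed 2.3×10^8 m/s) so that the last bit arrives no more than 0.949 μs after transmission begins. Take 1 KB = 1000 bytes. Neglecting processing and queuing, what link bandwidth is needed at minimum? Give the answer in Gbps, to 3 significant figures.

L = 88000 bits.
Propagation delay = 52 / 2.3e+08 = 0.226087 μs.
Transmission budget = 0.949 − 0.226087 = 0.722913 μs.
R ≥ L / t_tx = 88000 bits / 7.22913e-07 s = 122 Gbps.

122 Gbps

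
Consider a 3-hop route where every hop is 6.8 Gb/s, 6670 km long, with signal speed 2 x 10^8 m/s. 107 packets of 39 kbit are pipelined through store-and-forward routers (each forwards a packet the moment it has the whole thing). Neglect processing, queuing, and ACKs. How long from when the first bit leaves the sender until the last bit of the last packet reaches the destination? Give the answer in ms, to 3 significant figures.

Per-hop transmission t_tx = L/R = 39000/6800000000 = 0.00573529 ms.
Per-hop propagation t_prop = 6670000/200000000 = 33.35 ms.
Pipeline fill: first packet needs 3·t_tx to clear all hops; remaining 106 packets each add one t_tx.
Total = (3+107-1)·t_tx + 3·t_prop = 109·0.00573529 + 3·33.35 = 101 ms.

101 ms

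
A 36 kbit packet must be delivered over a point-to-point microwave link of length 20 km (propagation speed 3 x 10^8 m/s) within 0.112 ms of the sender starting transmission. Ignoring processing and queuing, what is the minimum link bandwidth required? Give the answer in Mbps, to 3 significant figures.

794 Mbps

Propagation delay = 20000 / 300000000 = 0.0666667 ms.
Transmission budget = 0.112 − 0.0666667 = 0.0453333 ms.
R ≥ L / t_tx = 36000 bits / 4.53333e-05 s = 794 Mbps.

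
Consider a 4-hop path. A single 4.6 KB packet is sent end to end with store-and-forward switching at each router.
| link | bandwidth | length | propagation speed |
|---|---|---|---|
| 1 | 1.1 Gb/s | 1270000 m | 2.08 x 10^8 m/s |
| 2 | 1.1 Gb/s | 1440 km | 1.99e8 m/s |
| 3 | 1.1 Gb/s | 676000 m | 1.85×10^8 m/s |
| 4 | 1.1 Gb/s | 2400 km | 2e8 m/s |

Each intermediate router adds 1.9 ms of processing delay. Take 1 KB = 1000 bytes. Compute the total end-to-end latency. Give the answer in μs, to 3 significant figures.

34800 μs

L = 36800 bits.
Transmission delay per hop = L/R = 36800/1100000000 = 33.4545 μs; 4 hops → 133.818 μs.
Propagation delays (d/s per hop): 6105.77, 7236.18, 3654.05, 12000 μs; sum = 28996 μs.
Processing at 3 router(s): 3 × 1.9 ms = 5700 μs.
End-to-end = 34800 μs.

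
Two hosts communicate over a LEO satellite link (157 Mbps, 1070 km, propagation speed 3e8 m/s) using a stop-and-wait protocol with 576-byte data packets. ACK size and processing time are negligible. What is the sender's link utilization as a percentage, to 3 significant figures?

0.410 %

t_tx = L/R = 4608/157000000 = 2.93503e-05 s.
t_prop = 1070000/300000000 = 0.00356667 s; RTT = 0.00713333 s.
Cycle = t_tx + RTT = 0.00716268 s.
Utilization = t_tx / cycle = 2.93503e-05/0.00716268 = 0.410 %.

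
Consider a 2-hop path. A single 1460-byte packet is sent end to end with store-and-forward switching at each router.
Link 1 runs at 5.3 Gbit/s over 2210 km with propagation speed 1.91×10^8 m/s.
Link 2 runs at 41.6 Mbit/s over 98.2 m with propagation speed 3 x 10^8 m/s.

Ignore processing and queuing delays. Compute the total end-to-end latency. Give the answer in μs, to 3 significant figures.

L = 1460 × 8 = 11680 bits.
Transmission delays (L/R per hop): 2.20377, 280.769 μs; sum = 282.973 μs.
Propagation delays (d/s per hop): 11570.7, 0.327333 μs; sum = 11571 μs.
End-to-end = 11900 μs.

11900 μs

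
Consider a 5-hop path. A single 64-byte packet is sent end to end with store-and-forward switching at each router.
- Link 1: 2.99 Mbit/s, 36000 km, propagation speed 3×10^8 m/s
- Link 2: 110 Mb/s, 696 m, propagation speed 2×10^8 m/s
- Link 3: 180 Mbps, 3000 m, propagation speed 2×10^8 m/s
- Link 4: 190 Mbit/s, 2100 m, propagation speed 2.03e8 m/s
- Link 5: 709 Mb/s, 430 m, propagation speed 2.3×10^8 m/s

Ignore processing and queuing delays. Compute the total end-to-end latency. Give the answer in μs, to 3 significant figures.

L = 64 × 8 = 512 bits.
Transmission delays (L/R per hop): 171.237, 4.65455, 2.84444, 2.69474, 0.722144 μs; sum = 182.153 μs.
Propagation delays (d/s per hop): 120000, 3.48, 15, 10.3448, 1.86957 μs; sum = 120031 μs.
End-to-end = 120000 μs.

120000 μs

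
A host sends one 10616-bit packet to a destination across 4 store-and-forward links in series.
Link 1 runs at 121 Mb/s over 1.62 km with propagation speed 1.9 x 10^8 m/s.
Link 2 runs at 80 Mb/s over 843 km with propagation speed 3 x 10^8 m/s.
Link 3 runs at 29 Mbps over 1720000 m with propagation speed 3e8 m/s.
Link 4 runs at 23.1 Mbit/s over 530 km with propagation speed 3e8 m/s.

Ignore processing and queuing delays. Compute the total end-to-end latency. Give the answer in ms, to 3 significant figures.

11.4 ms

Transmission delays (L/R per hop): 0.0877355, 0.1327, 0.366069, 0.459567 ms; sum = 1.04607 ms.
Propagation delays (d/s per hop): 0.00852632, 2.81, 5.73333, 1.76667 ms; sum = 10.3185 ms.
End-to-end = 11.4 ms.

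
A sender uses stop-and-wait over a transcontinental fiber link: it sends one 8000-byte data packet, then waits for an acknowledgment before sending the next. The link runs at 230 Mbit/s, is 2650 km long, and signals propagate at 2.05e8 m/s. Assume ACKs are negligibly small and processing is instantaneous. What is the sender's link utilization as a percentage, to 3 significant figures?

t_tx = L/R = 64000/230000000 = 0.000278261 s.
t_prop = 2650000/2.05e+08 = 0.0129268 s; RTT = 0.0258537 s.
Cycle = t_tx + RTT = 0.0261319 s.
Utilization = t_tx / cycle = 0.000278261/0.0261319 = 1.06 %.

1.06 %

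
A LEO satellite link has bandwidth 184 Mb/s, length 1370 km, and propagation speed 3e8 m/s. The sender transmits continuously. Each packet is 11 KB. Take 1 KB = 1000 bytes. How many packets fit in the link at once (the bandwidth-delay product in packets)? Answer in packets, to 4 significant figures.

Propagation delay = 1370000 / 300000000 = 0.00456667 s.
BDP = R × t_prop = 184000000 × 0.00456667 = 840267 bits.
In packets of 88000 bits: 9.548 packets.

9.548 packets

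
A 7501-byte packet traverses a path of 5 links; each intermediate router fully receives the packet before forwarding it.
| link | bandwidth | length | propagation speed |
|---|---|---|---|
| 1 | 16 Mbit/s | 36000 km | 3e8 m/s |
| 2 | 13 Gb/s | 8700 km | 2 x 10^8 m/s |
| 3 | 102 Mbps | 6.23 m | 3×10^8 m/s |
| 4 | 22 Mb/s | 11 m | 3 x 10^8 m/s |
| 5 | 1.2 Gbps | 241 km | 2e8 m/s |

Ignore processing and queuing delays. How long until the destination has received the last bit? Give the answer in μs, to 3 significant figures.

L = 7501 × 8 = 60008 bits.
Transmission delays (L/R per hop): 3750.5, 4.616, 588.314, 2727.64, 50.0067 μs; sum = 7121.07 μs.
Propagation delays (d/s per hop): 120000, 43500, 0.0207667, 0.0366667, 1205 μs; sum = 164705 μs.
End-to-end = 172000 μs.

172000 μs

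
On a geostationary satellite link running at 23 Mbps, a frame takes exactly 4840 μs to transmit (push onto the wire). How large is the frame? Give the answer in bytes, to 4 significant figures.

L = R × t_tx = 23000000 b/s × 0.00484 s = 111320 bits.
In bytes: 111320 / 8 = 13920 bytes.

13920 bytes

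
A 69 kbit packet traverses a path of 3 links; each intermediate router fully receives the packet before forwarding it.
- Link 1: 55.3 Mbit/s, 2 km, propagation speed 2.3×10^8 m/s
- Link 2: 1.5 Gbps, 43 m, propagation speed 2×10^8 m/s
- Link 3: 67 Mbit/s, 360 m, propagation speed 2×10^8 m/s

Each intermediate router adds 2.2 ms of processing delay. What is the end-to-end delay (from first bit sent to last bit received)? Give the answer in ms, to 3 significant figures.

6.73 ms

L = 69000 bits.
Transmission delays (L/R per hop): 1.24774, 0.046, 1.02985 ms; sum = 2.32359 ms.
Propagation delays (d/s per hop): 0.00869565, 0.000215, 0.0018 ms; sum = 0.0107107 ms.
Processing at 2 router(s): 2 × 2.2 ms = 4.4 ms.
End-to-end = 6.73 ms.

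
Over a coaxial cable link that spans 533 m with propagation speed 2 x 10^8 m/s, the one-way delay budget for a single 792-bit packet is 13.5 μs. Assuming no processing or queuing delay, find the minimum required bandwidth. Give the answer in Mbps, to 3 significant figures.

73.1 Mbps

Propagation delay = 533 / 200000000 = 2.665 μs.
Transmission budget = 13.5 − 2.665 = 10.835 μs.
R ≥ L / t_tx = 792 bits / 1.0835e-05 s = 73.1 Mbps.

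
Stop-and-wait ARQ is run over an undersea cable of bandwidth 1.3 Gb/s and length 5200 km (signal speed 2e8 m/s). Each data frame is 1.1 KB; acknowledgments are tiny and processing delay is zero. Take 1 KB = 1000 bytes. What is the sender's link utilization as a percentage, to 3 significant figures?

0.0130 %

t_tx = L/R = 8800/1300000000 = 6.76923e-06 s.
t_prop = 5200000/200000000 = 0.026 s; RTT = 0.052 s.
Cycle = t_tx + RTT = 0.0520068 s.
Utilization = t_tx / cycle = 6.76923e-06/0.0520068 = 0.0130 %.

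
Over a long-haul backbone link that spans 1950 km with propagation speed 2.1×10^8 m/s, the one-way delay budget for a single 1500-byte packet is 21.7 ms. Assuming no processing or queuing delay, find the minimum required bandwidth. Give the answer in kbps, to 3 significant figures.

967 kbps

L = 12000 bits.
Propagation delay = 1950000 / 210000000 = 9.28571 ms.
Transmission budget = 21.7 − 9.28571 = 12.4143 ms.
R ≥ L / t_tx = 12000 bits / 0.0124143 s = 967 kbps.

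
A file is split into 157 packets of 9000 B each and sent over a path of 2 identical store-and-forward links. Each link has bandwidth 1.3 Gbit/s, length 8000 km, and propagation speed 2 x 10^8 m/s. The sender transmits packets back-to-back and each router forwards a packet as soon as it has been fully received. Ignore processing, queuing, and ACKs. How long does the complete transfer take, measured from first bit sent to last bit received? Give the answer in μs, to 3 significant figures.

88800 μs

Per-hop transmission t_tx = L/R = 72000/1300000000 = 55.3846 μs.
Per-hop propagation t_prop = 8000000/200000000 = 40000 μs.
Pipeline fill: first packet needs 2·t_tx to clear all hops; remaining 156 packets each add one t_tx.
Total = (2+157-1)·t_tx + 2·t_prop = 158·55.3846 + 2·40000 = 88800 μs.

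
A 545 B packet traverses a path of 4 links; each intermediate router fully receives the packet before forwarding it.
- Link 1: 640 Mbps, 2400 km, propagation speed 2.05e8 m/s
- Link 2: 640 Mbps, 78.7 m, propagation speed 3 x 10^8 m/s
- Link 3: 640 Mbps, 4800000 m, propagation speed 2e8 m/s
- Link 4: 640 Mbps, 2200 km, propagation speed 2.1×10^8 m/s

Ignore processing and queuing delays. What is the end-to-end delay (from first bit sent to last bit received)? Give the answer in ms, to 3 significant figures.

L = 545 × 8 = 4360 bits.
Transmission delay per hop = L/R = 4360/640000000 = 0.0068125 ms; 4 hops → 0.02725 ms.
Propagation delays (d/s per hop): 11.7073, 0.000262333, 24, 10.4762 ms; sum = 46.1838 ms.
End-to-end = 46.2 ms.

46.2 ms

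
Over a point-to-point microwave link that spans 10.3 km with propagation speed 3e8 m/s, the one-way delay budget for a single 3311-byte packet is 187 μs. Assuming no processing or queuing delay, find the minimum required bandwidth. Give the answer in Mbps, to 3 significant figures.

174 Mbps

L = 26488 bits.
Propagation delay = 10300 / 300000000 = 34.3333 μs.
Transmission budget = 187 − 34.3333 = 152.667 μs.
R ≥ L / t_tx = 26488 bits / 0.000152667 s = 174 Mbps.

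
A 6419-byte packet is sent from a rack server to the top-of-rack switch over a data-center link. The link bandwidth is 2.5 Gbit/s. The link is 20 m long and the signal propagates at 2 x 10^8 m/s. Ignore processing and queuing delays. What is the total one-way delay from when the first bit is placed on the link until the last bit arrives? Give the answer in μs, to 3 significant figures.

L = 6419 × 8 = 51352 bits.
Transmission delay = L/R = 51352 / 2500000000 = 20.5408 μs.
Propagation delay = d/s = 20 m / 200000000 m/s = 0.1 μs.
Total = 20.6 μs.

20.6 μs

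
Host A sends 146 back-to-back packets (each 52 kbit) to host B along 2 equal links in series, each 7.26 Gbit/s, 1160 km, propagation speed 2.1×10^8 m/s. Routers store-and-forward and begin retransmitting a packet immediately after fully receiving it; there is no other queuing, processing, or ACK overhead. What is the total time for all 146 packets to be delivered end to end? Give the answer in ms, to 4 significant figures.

Per-hop transmission t_tx = L/R = 52000/7260000000 = 0.00716253 ms.
Per-hop propagation t_prop = 1160000/210000000 = 5.52381 ms.
Pipeline fill: first packet needs 2·t_tx to clear all hops; remaining 145 packets each add one t_tx.
Total = (2+146-1)·t_tx + 2·t_prop = 147·0.00716253 + 2·5.52381 = 12.10 ms.

12.10 ms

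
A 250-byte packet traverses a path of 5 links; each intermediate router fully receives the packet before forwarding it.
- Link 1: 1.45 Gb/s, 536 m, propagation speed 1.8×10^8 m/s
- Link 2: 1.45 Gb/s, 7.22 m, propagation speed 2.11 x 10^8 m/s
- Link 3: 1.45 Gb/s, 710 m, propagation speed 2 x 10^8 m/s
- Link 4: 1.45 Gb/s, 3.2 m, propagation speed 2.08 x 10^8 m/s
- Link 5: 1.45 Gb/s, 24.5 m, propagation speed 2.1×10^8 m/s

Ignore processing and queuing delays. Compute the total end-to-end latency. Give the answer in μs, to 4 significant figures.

L = 250 × 8 = 2000 bits.
Transmission delay per hop = L/R = 2000/1450000000 = 1.37931 μs; 5 hops → 6.89655 μs.
Propagation delays (d/s per hop): 2.97778, 0.034218, 3.55, 0.0153846, 0.116667 μs; sum = 6.69405 μs.
End-to-end = 13.59 μs.

13.59 μs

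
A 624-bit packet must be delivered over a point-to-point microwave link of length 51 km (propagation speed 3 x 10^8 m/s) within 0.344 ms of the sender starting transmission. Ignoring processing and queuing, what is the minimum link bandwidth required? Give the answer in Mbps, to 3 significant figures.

Propagation delay = 51000 / 300000000 = 0.17 ms.
Transmission budget = 0.344 − 0.17 = 0.174 ms.
R ≥ L / t_tx = 624 bits / 0.000174 s = 3.59 Mbps.

3.59 Mbps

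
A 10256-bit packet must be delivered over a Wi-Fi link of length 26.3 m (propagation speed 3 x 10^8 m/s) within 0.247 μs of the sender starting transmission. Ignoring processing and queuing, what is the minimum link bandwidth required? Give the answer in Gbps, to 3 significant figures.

Propagation delay = 26.3 / 300000000 = 0.0876667 μs.
Transmission budget = 0.247 − 0.0876667 = 0.159333 μs.
R ≥ L / t_tx = 10256 bits / 1.59333e-07 s = 64.4 Gbps.

64.4 Gbps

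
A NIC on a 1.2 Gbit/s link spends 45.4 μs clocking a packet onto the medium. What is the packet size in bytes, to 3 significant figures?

L = R × t_tx = 1200000000 b/s × 4.54e-05 s = 54480 bits.
In bytes: 54480 / 8 = 6810 bytes.

6810 bytes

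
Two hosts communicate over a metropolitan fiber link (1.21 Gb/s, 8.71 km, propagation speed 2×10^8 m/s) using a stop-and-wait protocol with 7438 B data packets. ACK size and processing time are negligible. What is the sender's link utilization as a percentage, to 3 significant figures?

t_tx = L/R = 59504/1210000000 = 4.91769e-05 s.
t_prop = 8710/200000000 = 4.355e-05 s; RTT = 8.71e-05 s.
Cycle = t_tx + RTT = 0.000136277 s.
Utilization = t_tx / cycle = 4.91769e-05/0.000136277 = 36.1 %.

36.1 %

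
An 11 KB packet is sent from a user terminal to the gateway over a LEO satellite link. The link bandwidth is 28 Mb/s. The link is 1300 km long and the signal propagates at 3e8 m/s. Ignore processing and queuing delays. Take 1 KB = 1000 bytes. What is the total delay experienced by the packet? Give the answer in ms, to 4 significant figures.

7.476 ms

L = 88000 bits.
Transmission delay = L/R = 88000 / 28000000 = 3.14286 ms.
Propagation delay = d/s = 1300000 m / 300000000 m/s = 4.33333 ms.
Total = 7.476 ms.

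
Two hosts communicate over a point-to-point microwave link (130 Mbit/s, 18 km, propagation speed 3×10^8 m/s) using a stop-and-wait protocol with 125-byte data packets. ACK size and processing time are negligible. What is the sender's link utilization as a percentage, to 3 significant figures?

6.02 %

t_tx = L/R = 1000/130000000 = 7.69231e-06 s.
t_prop = 18000/300000000 = 6e-05 s; RTT = 0.00012 s.
Cycle = t_tx + RTT = 0.000127692 s.
Utilization = t_tx / cycle = 7.69231e-06/0.000127692 = 6.02 %.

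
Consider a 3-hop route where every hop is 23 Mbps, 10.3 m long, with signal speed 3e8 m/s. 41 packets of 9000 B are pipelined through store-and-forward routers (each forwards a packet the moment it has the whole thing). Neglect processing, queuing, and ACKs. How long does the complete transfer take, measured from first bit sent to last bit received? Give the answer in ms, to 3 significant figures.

135 ms

Per-hop transmission t_tx = L/R = 72000/23000000 = 3.13043 ms.
Per-hop propagation t_prop = 10.3/300000000 = 3.43333e-05 ms.
Pipeline fill: first packet needs 3·t_tx to clear all hops; remaining 40 packets each add one t_tx.
Total = (3+41-1)·t_tx + 3·t_prop = 43·3.13043 + 3·3.43333e-05 = 135 ms.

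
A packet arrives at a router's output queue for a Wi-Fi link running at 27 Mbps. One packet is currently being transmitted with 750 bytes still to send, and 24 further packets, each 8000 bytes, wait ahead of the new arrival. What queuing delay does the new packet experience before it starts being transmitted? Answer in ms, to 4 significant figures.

Each queued packet: L/R = 64000/27000000 = 2.37037 ms.
24 queued → 56.8889 ms.
Plus remaining 6000 bits of current packet: 0.222222 ms.
Queuing delay = 57.11 ms.

57.11 ms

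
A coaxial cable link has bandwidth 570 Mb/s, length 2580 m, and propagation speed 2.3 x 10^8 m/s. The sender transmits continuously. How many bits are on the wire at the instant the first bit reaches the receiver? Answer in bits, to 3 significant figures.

Propagation delay = 2580 / 2.3e+08 = 1.12174e-05 s.
BDP = R × t_prop = 570000000 × 1.12174e-05 = 6393.91 bits.

6390 bits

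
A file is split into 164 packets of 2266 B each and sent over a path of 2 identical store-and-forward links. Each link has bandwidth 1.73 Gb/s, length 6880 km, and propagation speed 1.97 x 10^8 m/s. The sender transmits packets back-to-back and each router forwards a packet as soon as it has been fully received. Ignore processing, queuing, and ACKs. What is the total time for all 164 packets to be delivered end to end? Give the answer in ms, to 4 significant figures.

Per-hop transmission t_tx = L/R = 18128/1730000000 = 0.0104786 ms.
Per-hop propagation t_prop = 6880000/197000000 = 34.9239 ms.
Pipeline fill: first packet needs 2·t_tx to clear all hops; remaining 163 packets each add one t_tx.
Total = (2+164-1)·t_tx + 2·t_prop = 165·0.0104786 + 2·34.9239 = 71.58 ms.

71.58 ms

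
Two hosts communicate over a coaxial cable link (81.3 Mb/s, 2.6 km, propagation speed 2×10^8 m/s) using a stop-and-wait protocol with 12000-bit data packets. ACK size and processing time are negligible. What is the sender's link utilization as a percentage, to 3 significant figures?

85.0 %

t_tx = L/R = 12000/81300000 = 0.000147601 s.
t_prop = 2600/200000000 = 1.3e-05 s; RTT = 2.6e-05 s.
Cycle = t_tx + RTT = 0.000173601 s.
Utilization = t_tx / cycle = 0.000147601/0.000173601 = 85.0 %.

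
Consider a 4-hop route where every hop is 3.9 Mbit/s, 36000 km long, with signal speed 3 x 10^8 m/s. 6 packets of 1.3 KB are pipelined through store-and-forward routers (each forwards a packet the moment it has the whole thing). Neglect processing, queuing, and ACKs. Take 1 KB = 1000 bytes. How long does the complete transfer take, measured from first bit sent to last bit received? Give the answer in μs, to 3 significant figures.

Per-hop transmission t_tx = L/R = 10400/3900000 = 2666.67 μs.
Per-hop propagation t_prop = 36000000/300000000 = 120000 μs.
Pipeline fill: first packet needs 4·t_tx to clear all hops; remaining 5 packets each add one t_tx.
Total = (4+6-1)·t_tx + 4·t_prop = 9·2666.67 + 4·120000 = 504000 μs.

504000 μs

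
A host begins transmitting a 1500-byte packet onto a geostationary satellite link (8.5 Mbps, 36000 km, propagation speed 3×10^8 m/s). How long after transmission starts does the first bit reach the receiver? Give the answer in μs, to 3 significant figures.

First bit experiences only propagation delay: d/s = 36000000/300000000 = 120000 μs.

120000 μs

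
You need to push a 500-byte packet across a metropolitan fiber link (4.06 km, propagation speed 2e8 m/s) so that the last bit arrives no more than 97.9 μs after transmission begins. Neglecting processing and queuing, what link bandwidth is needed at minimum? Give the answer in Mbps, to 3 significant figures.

51.5 Mbps

L = 4000 bits.
Propagation delay = 4060 / 200000000 = 20.3 μs.
Transmission budget = 97.9 − 20.3 = 77.6 μs.
R ≥ L / t_tx = 4000 bits / 7.76e-05 s = 51.5 Mbps.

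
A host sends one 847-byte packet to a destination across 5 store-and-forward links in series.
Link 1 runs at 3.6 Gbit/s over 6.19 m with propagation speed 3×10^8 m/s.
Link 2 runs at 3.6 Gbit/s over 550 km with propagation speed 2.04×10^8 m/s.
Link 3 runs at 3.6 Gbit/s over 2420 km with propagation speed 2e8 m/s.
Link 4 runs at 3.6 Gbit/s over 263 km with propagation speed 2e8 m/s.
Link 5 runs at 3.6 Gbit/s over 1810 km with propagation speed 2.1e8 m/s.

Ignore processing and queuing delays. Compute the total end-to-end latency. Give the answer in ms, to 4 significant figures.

L = 847 × 8 = 6776 bits.
Transmission delay per hop = L/R = 6776/3600000000 = 0.00188222 ms; 5 hops → 0.00941111 ms.
Propagation delays (d/s per hop): 2.06333e-05, 2.69608, 12.1, 1.315, 8.61905 ms; sum = 24.7301 ms.
End-to-end = 24.74 ms.

24.74 ms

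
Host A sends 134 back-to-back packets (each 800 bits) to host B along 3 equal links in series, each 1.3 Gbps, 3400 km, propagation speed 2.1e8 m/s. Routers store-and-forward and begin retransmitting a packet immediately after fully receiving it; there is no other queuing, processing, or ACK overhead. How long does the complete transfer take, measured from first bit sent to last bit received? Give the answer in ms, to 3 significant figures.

48.7 ms

Per-hop transmission t_tx = L/R = 800/1300000000 = 0.000615385 ms.
Per-hop propagation t_prop = 3400000/210000000 = 16.1905 ms.
Pipeline fill: first packet needs 3·t_tx to clear all hops; remaining 133 packets each add one t_tx.
Total = (3+134-1)·t_tx + 3·t_prop = 136·0.000615385 + 3·16.1905 = 48.7 ms.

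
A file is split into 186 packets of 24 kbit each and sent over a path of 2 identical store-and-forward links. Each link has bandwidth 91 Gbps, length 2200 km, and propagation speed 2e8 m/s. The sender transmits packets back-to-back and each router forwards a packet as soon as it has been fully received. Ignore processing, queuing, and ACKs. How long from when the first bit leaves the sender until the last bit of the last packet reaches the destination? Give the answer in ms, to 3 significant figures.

22.0 ms

Per-hop transmission t_tx = L/R = 24000/91000000000 = 0.000263736 ms.
Per-hop propagation t_prop = 2200000/200000000 = 11 ms.
Pipeline fill: first packet needs 2·t_tx to clear all hops; remaining 185 packets each add one t_tx.
Total = (2+186-1)·t_tx + 2·t_prop = 187·0.000263736 + 2·11 = 22.0 ms.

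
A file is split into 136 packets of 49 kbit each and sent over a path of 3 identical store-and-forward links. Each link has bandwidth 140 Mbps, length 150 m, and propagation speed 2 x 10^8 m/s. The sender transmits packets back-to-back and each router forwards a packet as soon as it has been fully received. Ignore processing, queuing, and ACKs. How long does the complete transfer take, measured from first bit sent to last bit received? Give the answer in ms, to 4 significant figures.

48.30 ms

Per-hop transmission t_tx = L/R = 49000/140000000 = 0.35 ms.
Per-hop propagation t_prop = 150/200000000 = 0.00075 ms.
Pipeline fill: first packet needs 3·t_tx to clear all hops; remaining 135 packets each add one t_tx.
Total = (3+136-1)·t_tx + 3·t_prop = 138·0.35 + 3·0.00075 = 48.30 ms.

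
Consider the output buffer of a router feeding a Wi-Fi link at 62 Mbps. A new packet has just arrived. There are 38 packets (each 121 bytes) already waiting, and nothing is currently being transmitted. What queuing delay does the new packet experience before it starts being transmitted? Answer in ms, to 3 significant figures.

Each queued packet: L/R = 968/62000000 = 0.0156129 ms.
38 queued → 0.59329 ms.
Queuing delay = 0.593 ms.

0.593 ms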